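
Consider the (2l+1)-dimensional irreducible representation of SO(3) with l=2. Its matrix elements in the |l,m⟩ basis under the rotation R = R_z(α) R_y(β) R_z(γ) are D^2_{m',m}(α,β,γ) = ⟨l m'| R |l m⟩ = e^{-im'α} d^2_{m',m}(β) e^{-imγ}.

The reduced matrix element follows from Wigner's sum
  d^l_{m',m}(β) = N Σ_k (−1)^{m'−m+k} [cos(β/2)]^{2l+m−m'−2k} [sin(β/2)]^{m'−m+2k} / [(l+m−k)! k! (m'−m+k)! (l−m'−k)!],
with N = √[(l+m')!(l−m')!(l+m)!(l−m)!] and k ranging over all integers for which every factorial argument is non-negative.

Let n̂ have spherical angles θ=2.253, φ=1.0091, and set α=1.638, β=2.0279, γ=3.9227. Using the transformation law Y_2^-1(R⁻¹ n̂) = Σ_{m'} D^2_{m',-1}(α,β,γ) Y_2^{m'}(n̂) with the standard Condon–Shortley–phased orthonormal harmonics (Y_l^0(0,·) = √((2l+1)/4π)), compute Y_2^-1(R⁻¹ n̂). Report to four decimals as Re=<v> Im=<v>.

Need the full column D^2_{m',-1} for m'=−2..2 at α=1.638, β=2.0279, γ=3.9227.
cos(β/2)=0.528512, sin(β/2)=0.848926
d^2_{-2,-1}: single k=1 term ⇒ +0.250648;  D = +0.152740+0.198732i
d^2_{-1,-1}: k∈[0..1] ⇒ +0.078022 -0.603907 = -0.525885;  D = -0.394500+0.347742i
d^2_{0,-1}: k∈[0..1] ⇒ -0.306979 +0.792027 = +0.485047;  D = -0.344449-0.341505i
d^2_{1,-1}: k∈[0..1] ⇒ +0.603907 -0.519373 = +0.084534;  D = -0.055352+0.063892i
d^2_{2,-1}: single k=0 term ⇒ -0.646687;  D = -0.516106-0.389665i
Y_2^{m'}(θ=2.253,φ=1.0091) and Σ D·Y over m':
  (+0.1527+0.1987i)·(-0.1007-0.2098i)  (-0.3945+0.3477i)·(-0.2014+0.3200i)  (-0.3444-0.3415i)·(+0.0607+0.0000i)  (-0.0554+0.0639i)·(+0.2014+0.3200i)  (-0.5161-0.3897i)·(-0.1007+0.2098i)
Y_2^-1(R⁻¹ n̂) = +0.075689-0.342960i

Re=0.0757 Im=-0.3430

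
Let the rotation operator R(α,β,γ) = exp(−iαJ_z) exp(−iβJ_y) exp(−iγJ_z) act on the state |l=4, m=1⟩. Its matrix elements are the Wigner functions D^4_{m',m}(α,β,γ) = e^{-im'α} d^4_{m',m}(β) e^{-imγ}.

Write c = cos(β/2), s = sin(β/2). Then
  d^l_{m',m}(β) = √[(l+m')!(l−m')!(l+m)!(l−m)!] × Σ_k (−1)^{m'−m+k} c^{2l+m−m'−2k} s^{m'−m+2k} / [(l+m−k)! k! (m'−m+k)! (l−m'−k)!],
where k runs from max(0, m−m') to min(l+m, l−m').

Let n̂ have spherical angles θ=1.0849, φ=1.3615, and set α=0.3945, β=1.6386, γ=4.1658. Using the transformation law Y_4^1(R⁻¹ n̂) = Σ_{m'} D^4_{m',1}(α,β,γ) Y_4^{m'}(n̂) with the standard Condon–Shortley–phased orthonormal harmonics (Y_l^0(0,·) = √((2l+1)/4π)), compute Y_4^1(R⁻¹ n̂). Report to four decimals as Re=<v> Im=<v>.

Need the full column D^4_{m',1} for m'=−4..4 at α=0.3945, β=1.6386, γ=4.1658.
cos(β/2)=0.682733, sin(β/2)=0.730668
d^4_{-4,1}: single k=5 term ⇒ +0.495961;  D = -0.421832-0.260834i
d^4_{-3,1}: k∈[4..5] ⇒ +0.819224 -0.562980 = +0.256245;  D = -0.253000-0.040645i
d^4_{-2,1}: k∈[3..5] ⇒ +0.818332 -1.405916 +0.322054 = -0.265531;  D = +0.258220-0.061880i
d^4_{-1,1}: k∈[2..5] ⇒ +0.540686 -1.857826 +1.063932 -0.081238 = -0.334447;  D = +0.270300-0.196958i
d^4_{0,1}: k∈[1..4] ⇒ +0.225939 -1.552675 +1.778359 -0.339474 = +0.112148;  D = -0.058292+0.095808i
d^4_{1,1}: k∈[0..3] ⇒ +0.047207 -0.811029 +1.857826 -0.709288 = +0.384716;  D = -0.058286+0.380275i
d^4_{2,1}: k∈[0..2] ⇒ -0.214344 +1.227498 -0.937277 = +0.075876;  D = +0.018214+0.073658i
d^4_{3,1}: k∈[0..1] ⇒ +0.429156 -0.819224 = -0.390068;  D = -0.231979-0.313590i
d^4_{4,1}: single k=0 term ⇒ -0.433020;  D = -0.371542-0.222403i
Y_4^{m'}(θ=1.0849,φ=1.3615) and Σ D·Y over m':
  (-0.4218-0.2608i)·(+0.1812+0.2010i)  (-0.2530-0.0406i)·(-0.2374+0.3271i)  (+0.2582-0.0619i)·(-0.1259-0.0560i)  (+0.2703-0.1970i)·(-0.0598+0.2816i)  (-0.0583+0.0958i)·(-0.1987+0.0000i)  (-0.0583+0.3803i)·(+0.0598+0.2816i)  (+0.0182+0.0737i)·(-0.1259+0.0560i)  (-0.2320-0.3136i)·(+0.2374+0.3271i)  (-0.3715-0.2224i)·(+0.1812-0.2010i)
Y_4^1(R⁻¹ n̂) = -0.117214-0.260806i

Re=-0.1172 Im=-0.2608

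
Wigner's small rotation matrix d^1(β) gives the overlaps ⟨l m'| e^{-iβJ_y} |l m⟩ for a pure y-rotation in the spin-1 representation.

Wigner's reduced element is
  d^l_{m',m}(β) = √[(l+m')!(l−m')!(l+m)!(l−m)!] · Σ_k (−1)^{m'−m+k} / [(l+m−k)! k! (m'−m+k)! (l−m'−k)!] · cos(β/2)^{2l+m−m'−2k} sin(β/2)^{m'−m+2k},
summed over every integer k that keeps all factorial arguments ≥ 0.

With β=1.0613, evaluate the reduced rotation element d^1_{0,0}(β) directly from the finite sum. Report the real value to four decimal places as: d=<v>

d=0.4877

d^1_{0,0}(β=1.0613) via Wigner's sum:
c=cos(1.0613/2)=0.862478, s=sin(1.0613/2)=0.506094; N=√[1·1·1·1]=1.000000
The bounds max(0,m−m')=0 and min(l+m,l−m')=1 give 2 terms
  k=0: (−1)^0·1.0000/(1)·0.8625^2·0.5061^0 = +0.743869
  k=1: (−1)^1·1.0000/(1)·0.8625^0·0.5061^2 = -0.256131
d^1_{0,0}(1.0613) = +0.743869 -0.256131 = +0.487738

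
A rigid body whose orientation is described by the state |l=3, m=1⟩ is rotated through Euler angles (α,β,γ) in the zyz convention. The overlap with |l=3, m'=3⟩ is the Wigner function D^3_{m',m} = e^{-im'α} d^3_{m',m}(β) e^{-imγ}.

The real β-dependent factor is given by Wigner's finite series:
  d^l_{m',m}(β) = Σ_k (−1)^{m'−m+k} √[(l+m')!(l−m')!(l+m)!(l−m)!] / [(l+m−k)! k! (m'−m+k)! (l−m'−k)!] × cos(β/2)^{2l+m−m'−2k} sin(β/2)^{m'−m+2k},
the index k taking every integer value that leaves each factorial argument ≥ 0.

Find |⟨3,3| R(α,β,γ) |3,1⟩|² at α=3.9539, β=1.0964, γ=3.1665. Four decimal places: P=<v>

D^3_{3,1}(3.9539,1.0964,3.1665) = e^{-i·3·3.9539}·d^3_{3,1}(1.0964)·e^{-i·1·3.1665}. Compute d first:
c=cos(1.0964/2)=0.853464, s=sin(1.0964/2)=0.521152; N=√[720·1·24·2]=185.903201
k: max(0,(1)−(3))=0 … min(3+(1),3−(3))=0
  k=0: (−1)^2·185.9032/(48)·0.8535^4·0.5212^2 = +0.558104
d^3_{3,1}(1.0964) = +0.558104
|D^3_{3,1}|² = |d^3_{3,1}(β)|² = (+0.558104)² = 0.311480 (the z-rotation phases have unit modulus)

P=0.3115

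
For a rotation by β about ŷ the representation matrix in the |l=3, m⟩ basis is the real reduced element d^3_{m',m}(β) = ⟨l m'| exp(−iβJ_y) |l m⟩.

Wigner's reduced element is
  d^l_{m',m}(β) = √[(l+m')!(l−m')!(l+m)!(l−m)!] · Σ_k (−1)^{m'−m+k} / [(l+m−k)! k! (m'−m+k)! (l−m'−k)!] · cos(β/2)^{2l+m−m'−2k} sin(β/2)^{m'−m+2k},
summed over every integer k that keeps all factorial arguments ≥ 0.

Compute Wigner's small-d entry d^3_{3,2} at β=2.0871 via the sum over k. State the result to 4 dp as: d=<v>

d^3_{3,2}(β=2.0871) via Wigner's sum:
c=cos(2.0871/2)=0.503156, s=sin(2.0871/2)=0.864196; N=√[720·1·120·1]=293.938769
The bounds max(0,m−m')=0 and min(l+m,l−m')=0 give 1 term
  k=0: (−1)^1·293.9388/(120)·0.5032^5·0.8642^1 = -0.068265
d^3_{3,2}(2.0871) = -0.068265

d=-0.0683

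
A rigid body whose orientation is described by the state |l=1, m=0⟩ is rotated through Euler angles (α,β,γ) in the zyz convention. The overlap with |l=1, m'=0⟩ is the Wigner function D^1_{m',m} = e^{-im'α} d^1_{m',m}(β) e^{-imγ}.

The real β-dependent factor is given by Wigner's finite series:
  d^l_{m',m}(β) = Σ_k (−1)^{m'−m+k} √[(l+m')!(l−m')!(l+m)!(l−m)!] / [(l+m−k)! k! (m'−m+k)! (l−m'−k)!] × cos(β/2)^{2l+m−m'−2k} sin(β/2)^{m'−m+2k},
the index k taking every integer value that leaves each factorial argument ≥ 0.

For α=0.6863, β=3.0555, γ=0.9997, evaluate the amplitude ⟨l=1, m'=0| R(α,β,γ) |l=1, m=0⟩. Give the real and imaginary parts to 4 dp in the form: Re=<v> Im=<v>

Re=-0.9963 Im=0.0000

Split into d^1_{0,0}(β=3.0555) × two z-phases.
With c≡cos(β/2)=0.043033 and s≡sin(β/2)=0.999074, N=[1·1·1·1]^{1/2}=1.000000
The bounds max(0,m−m')=0 and min(l+m,l−m')=1 give 2 terms
  k=0: (−1)^0·1.0000/(1)·0.0430^2·0.9991^0 = +0.001852
  k=1: (−1)^1·1.0000/(1)·0.0430^0·0.9991^2 = -0.998148
d^1_{0,0}(3.0555) = +0.001852 -0.998148 = -0.996296
Phases: e^{-i·(0)·0.6863}=+1.000000+0.000000i, e^{-i·(0)·0.9997}=+1.000000+0.000000i ⇒ D=-0.996296+0.000000i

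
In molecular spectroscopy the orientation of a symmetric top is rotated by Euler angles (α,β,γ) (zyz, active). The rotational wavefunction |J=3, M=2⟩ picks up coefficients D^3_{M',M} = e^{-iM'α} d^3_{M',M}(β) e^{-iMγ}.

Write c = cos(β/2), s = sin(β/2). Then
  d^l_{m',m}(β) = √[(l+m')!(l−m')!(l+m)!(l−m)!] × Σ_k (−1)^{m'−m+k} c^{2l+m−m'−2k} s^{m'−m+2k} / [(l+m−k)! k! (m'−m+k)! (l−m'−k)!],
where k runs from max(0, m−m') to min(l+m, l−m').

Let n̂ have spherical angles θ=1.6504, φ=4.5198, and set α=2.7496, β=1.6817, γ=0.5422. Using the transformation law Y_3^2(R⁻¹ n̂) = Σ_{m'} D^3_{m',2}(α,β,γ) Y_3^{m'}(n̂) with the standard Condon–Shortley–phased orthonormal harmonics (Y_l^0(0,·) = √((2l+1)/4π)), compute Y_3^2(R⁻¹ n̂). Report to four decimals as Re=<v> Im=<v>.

Re=0.0512 Im=-0.1776

Need the full column D^3_{m',2} for m'=−3..3 at α=2.7496, β=1.6817, γ=0.5422.
cos(β/2)=0.666830, sin(β/2)=0.745210
d^3_{-3,2}: single k=5 term ⇒ +0.375392;  D = +0.238830+0.289619i
d^3_{-2,2}: k∈[4..5] ⇒ +0.685670 -0.171267 = +0.514403;  D = -0.150831-0.491793i
d^3_{-1,2}: k∈[3..4] ⇒ +0.776088 -0.484628 = +0.291460;  D = -0.027474+0.290162i
d^3_{0,2}: k∈[2..3] ⇒ +0.601420 -0.751113 = -0.149694;  D = -0.069973+0.132333i
d^3_{1,2}: k∈[1..2] ⇒ +0.310709 -0.776088 = -0.465380;  D = +0.358208-0.297095i
d^3_{2,2}: k∈[0..1] ⇒ +0.087920 -0.549019 = -0.461098;  D = -0.440448+0.136447i
d^3_{3,2}: single k=0 term ⇒ -0.240674;  D = +0.239665+0.022010i
Y_3^{m'}(θ=1.6504,φ=4.5198) and Σ D·Y over m':
  (+0.2388+0.2896i)·(+0.2257-0.3462i)  (-0.1508-0.4918i)·(+0.0748+0.0303i)  (-0.0275+0.2902i)·(+0.0597-0.3062i)  (-0.0700+0.1323i)·(+0.0881+0.0000i)  (+0.3582-0.2971i)·(-0.0597-0.3062i)  (-0.4404+0.1364i)·(+0.0748-0.0303i)  (+0.2397+0.0220i)·(-0.2257-0.3462i)
Y_3^2(R⁻¹ n̂) = +0.051190-0.177604i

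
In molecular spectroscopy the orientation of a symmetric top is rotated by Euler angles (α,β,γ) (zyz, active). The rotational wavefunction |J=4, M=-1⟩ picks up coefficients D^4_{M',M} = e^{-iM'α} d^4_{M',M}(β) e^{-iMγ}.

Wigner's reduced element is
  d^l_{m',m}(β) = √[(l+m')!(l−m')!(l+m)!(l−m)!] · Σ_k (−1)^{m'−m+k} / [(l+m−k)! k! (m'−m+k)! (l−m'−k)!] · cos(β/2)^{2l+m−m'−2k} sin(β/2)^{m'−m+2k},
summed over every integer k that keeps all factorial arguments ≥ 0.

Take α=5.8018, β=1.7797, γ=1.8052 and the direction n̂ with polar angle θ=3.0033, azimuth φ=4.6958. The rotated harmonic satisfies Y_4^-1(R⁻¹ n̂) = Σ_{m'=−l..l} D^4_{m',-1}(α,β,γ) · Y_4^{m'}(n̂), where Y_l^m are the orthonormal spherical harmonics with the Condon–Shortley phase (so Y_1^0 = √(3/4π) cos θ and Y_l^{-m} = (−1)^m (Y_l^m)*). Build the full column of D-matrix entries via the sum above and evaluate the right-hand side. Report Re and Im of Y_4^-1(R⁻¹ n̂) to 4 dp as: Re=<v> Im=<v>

Need the full column D^4_{m',-1} for m'=−4..4 at α=5.8018, β=1.7797, γ=1.8052.
cos(β/2)=0.629529, sin(β/2)=0.776977
d^4_{-4,-1}: single k=3 term ⇒ +0.347053;  D = +0.344543-0.041664i
d^4_{-3,-1}: k∈[2..3] ⇒ +0.298249 -0.757206 = -0.458957;  D = -0.429367-0.162127i
d^4_{-2,-1}: k∈[1..3] ⇒ +0.129167 -0.983804 +0.999086 = +0.144450;  D = +0.096153+0.107798i
d^4_{-1,-1}: k∈[0..3] ⇒ +0.024667 -0.563639 +1.717182 -0.871929 = +0.306283;  D = +0.074879+0.296988i
d^4_{0,-1}: k∈[0..3] ⇒ -0.136154 +1.244424 -1.895633 +0.481270 = -0.306093;  D = +0.071094-0.297722i
d^4_{1,-1}: k∈[0..3] ⇒ +0.375759 -1.717182 +1.307893 -0.132821 = -0.166351;  D = +0.109162-0.125525i
d^4_{2,-1}: k∈[0..2] ⇒ -0.655869 +1.498630 -0.456573 = +0.386188;  D = -0.359545+0.140955i
d^4_{3,-1}: k∈[0..1] ⇒ +0.757206 -0.692072 = +0.065134;  D = -0.064756-0.007006i
d^4_{4,-1}: single k=0 term ⇒ -0.528667;  D = +0.439541+0.293756i
Y_4^{m'}(θ=3.0033,φ=4.6958) and Σ D·Y over m':
  (+0.3445-0.0417i)·(+0.0002+0.0000i)  (-0.4294-0.1621i)·(-0.0002+0.0032i)  (+0.0962+0.1078i)·(-0.0373-0.0012i)  (+0.0749+0.2970i)·(+0.0041-0.2497i)  (+0.0711-0.2977i)·(+0.7672+0.0000i)  (+0.1092-0.1255i)·(-0.0041-0.2497i)  (-0.3595+0.1410i)·(-0.0373+0.0012i)  (-0.0648-0.0070i)·(+0.0002+0.0032i)  (+0.4395+0.2938i)·(+0.0002-0.0000i)
Y_4^-1(R⁻¹ n̂) = +0.107738-0.284004i

Re=0.1077 Im=-0.2840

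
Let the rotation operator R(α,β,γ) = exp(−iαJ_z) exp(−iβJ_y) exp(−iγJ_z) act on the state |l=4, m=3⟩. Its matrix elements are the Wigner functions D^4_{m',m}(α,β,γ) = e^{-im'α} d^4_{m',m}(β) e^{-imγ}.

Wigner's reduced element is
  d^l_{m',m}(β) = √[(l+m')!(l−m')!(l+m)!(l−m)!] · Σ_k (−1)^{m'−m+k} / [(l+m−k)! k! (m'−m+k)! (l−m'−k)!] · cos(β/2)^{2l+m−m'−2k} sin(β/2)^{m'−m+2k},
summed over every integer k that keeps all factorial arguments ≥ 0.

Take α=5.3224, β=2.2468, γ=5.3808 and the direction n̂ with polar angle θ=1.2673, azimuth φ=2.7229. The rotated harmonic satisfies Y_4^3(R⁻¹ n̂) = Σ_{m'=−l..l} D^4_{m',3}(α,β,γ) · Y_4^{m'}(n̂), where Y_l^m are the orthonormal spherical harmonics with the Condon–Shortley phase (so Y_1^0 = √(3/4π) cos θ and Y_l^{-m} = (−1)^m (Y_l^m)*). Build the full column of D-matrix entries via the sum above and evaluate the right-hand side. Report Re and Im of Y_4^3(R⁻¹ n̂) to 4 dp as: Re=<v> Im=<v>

Need the full column D^4_{m',3} for m'=−4..4 at α=5.3224, β=2.2468, γ=5.3808.
cos(β/2)=0.432620, sin(β/2)=0.901577
d^4_{-4,3}: single k=7 term ⇒ +0.592474;  D = +0.249573-0.537344i
d^4_{-3,3}: k∈[6..7] ⇒ +0.703600 -0.436537 = +0.267064;  D = +0.262975-0.046551i
d^4_{-2,3}: k∈[5..6] ⇒ +0.541398 -0.783770 = -0.242371;  D = -0.171350-0.171415i
d^4_{-1,3}: k∈[4..5] ⇒ +0.306164 -0.797808 = -0.491644;  D = +0.085877-0.484085i
d^4_{0,3}: k∈[3..4] ⇒ +0.131402 -0.570684 = -0.439282;  D = +0.398476-0.184893i
d^4_{1,3}: k∈[2..3] ⇒ +0.042297 -0.306164 = -0.263867;  D = +0.228152+0.132561i
d^4_{2,3}: k∈[1..2] ⇒ +0.009568 -0.124659 = -0.115091;  D = +0.009618+0.114689i
d^4_{3,3}: k∈[0..1] ⇒ +0.001227 -0.037303 = -0.036076;  D = -0.027739+0.023066i
d^4_{4,3}: single k=0 term ⇒ -0.007233;  D = -0.006976-0.001909i
Y_4^{m'}(θ=1.2673,φ=2.7229) and Σ D·Y over m':
  (+0.2496-0.5373i)·(-0.0381+0.3650i)  (+0.2630-0.0466i)·(-0.1006-0.3091i)  (-0.1714-0.1714i)·(-0.0764-0.0848i)  (+0.0859-0.4841i)·(+0.2927+0.1303i)  (+0.3985-0.1849i)·(+0.0634+0.0000i)  (+0.2282+0.1326i)·(-0.2927+0.1303i)  (+0.0096+0.1147i)·(-0.0764+0.0848i)  (-0.0277+0.0231i)·(+0.1006-0.3091i)  (-0.0070-0.0019i)·(-0.0381-0.3650i)
Y_4^3(R⁻¹ n̂) = +0.167212-0.083176i

Re=0.1672 Im=-0.0832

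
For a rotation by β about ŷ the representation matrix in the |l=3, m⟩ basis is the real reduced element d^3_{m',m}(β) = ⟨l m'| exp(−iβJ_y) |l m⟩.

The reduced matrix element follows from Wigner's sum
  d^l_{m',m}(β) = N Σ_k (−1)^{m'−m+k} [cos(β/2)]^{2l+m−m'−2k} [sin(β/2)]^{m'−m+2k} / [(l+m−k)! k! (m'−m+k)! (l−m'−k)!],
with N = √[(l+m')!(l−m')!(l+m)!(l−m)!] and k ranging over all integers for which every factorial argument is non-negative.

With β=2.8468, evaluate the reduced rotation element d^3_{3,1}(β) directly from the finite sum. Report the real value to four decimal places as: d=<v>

d=0.0018

d^3_{3,1}(β=2.8468) via Wigner's sum:
Half-angle: c=0.146863, s=0.989157. N=√(720·1·24·2)=185.903201
The bounds max(0,m−m')=0 and min(l+m,l−m')=0 give 1 term
  k=0: (−1)^2·185.9032/(48)·0.1469^4·0.9892^2 = +0.001763
d^3_{3,1}(2.8468) = +0.001763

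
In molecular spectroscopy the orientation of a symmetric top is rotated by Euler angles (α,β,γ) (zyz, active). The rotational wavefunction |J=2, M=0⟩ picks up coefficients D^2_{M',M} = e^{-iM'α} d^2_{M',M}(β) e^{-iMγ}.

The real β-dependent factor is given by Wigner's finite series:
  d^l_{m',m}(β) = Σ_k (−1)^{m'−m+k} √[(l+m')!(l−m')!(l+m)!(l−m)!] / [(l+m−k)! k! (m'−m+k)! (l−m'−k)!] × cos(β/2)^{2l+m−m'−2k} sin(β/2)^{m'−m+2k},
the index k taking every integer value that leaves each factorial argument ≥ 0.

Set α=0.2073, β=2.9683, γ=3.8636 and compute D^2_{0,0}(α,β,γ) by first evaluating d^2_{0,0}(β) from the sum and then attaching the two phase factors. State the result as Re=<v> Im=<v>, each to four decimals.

Re=0.9554 Im=0.0000

First d^2_{0,0}(β=2.9683), then the phase factors e^{-i(0)α} and e^{-i(0)γ}:
Half-angle: c=0.086538, s=0.996249. N=√(2·2·2·2)=4.000000
k∈{0,1,2} keeps every argument non-negative
  k=0: (−1)^0·4.0000/(4)·0.0865^4·0.9962^0 = +0.000056
  k=1: (−1)^1·4.0000/(1)·0.0865^2·0.9962^2 = -0.029731
  k=2: (−1)^2·4.0000/(4)·0.0865^0·0.9962^4 = +0.985078
d^2_{0,0}(2.9683) = +0.000056 -0.029731 +0.985078 = +0.955404
Attach z-rotation phases: D = e^{-i(0)(0.2073)}·(+0.955404)·e^{-i(0)(3.8636)} = +0.955404+0.000000i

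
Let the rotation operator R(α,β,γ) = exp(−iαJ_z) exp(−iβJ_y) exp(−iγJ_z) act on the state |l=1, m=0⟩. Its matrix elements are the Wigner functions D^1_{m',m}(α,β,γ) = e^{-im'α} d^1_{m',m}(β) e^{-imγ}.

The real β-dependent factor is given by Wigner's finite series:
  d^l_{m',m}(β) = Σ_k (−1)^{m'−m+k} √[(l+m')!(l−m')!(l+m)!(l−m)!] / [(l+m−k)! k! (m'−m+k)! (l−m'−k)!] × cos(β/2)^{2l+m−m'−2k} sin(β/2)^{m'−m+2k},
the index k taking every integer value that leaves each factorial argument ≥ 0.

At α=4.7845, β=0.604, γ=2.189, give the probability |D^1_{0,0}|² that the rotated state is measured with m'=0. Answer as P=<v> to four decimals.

P=0.6774

D^1_{0,0}(4.7845,0.604,2.189) = e^{-i·0·4.7845}·d^1_{0,0}(0.604)·e^{-i·0·2.189}. Compute d first:
With c≡cos(β/2)=0.954744 and s≡sin(β/2)=0.297430, N=[1·1·1·1]^{1/2}=1.000000
The bounds max(0,m−m')=0 and min(l+m,l−m')=1 give 2 terms
  k=0: (−1)^0·1.0000/(1)·0.9547^2·0.2974^0 = +0.911535
  k=1: (−1)^1·1.0000/(1)·0.9547^0·0.2974^2 = -0.088465
d^1_{0,0}(0.604) = +0.911535 -0.088465 = +0.823070
|D^1_{0,0}|² = |d^1_{0,0}(β)|² = (+0.823070)² = 0.677445 (the z-rotation phases have unit modulus)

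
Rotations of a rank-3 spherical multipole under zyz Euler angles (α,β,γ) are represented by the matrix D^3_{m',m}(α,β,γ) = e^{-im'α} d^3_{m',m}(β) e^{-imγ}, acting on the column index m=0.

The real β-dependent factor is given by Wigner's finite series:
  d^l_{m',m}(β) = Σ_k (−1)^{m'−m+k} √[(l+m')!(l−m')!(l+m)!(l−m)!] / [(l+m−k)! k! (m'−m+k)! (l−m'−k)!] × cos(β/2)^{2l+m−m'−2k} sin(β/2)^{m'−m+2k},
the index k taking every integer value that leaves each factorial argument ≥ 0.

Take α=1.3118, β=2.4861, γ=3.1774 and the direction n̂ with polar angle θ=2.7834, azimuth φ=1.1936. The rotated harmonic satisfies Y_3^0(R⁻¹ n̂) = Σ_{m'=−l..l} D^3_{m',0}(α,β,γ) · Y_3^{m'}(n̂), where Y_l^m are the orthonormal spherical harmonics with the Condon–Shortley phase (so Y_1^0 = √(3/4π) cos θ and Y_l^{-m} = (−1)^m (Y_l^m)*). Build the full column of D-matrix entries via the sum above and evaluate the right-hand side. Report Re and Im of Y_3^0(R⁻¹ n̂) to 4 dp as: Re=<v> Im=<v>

Re=0.5546 Im=0.0000

Need the full column D^3_{m',0} for m'=−3..3 at α=1.3118, β=2.4861, γ=3.1774.
cos(β/2)=0.321910, sin(β/2)=0.946770
d^3_{-3,0}: single k=3 term ⇒ +0.126606;  D = -0.088768-0.090273i
d^3_{-2,0}: k∈[2..3] ⇒ +0.052722 -0.456046 = -0.403324;  D = +0.350414-0.199701i
d^3_{-1,0}: k∈[1..3] ⇒ +0.011337 -0.294205 +0.848298 = +0.565430;  D = +0.144813+0.546572i
d^3_{0,0}: k∈[0..3] ⇒ +0.001113 -0.086630 +0.749359 -0.720224 = -0.056382;  D = -0.056382+0.000000i
d^3_{1,0}: k∈[0..2] ⇒ -0.011337 +0.294205 -0.848298 = -0.565430;  D = -0.144813+0.546572i
d^3_{2,0}: k∈[0..1] ⇒ +0.052722 -0.456046 = -0.403324;  D = +0.350414+0.199701i
d^3_{3,0}: single k=0 term ⇒ -0.126606;  D = +0.088768-0.090273i
Y_3^{m'}(θ=2.7834,φ=1.1936) and Σ D·Y over m':
  (-0.0888-0.0903i)·(-0.0163+0.0076i)  (+0.3504-0.1997i)·(+0.0857+0.0806i)  (+0.1448+0.5466i)·(+0.1413-0.3566i)  (-0.0564+0.0000i)·(-0.4842+0.0000i)  (-0.1448+0.5466i)·(-0.1413-0.3566i)  (+0.3504+0.1997i)·(+0.0857-0.0806i)  (+0.0888-0.0903i)·(+0.0163+0.0076i)
Y_3^0(R⁻¹ n̂) = +0.554568-0.000000i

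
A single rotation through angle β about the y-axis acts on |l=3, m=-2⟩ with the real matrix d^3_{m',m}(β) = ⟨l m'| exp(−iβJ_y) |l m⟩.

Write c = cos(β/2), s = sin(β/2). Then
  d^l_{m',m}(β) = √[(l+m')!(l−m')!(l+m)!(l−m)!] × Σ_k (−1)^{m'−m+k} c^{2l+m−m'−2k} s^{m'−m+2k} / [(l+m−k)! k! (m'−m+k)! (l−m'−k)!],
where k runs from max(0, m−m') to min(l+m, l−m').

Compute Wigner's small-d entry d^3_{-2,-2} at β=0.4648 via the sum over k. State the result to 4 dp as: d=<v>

d=0.6113

d^3_{-2,-2}(β=0.4648) via Wigner's sum:
With c≡cos(β/2)=0.973116 and s≡sin(β/2)=0.230314, N=[1·120·1·120]^{1/2}=120.000000
Admissible k: 0..1 (factorial args all ≥0)
  k=0: (−1)^0·120.0000/(120)·0.9731^6·0.2303^0 = +0.849159
  k=1: (−1)^1·120.0000/(24)·0.9731^4·0.2303^2 = -0.237831
d^3_{-2,-2}(0.4648) = +0.849159 -0.237831 = +0.611328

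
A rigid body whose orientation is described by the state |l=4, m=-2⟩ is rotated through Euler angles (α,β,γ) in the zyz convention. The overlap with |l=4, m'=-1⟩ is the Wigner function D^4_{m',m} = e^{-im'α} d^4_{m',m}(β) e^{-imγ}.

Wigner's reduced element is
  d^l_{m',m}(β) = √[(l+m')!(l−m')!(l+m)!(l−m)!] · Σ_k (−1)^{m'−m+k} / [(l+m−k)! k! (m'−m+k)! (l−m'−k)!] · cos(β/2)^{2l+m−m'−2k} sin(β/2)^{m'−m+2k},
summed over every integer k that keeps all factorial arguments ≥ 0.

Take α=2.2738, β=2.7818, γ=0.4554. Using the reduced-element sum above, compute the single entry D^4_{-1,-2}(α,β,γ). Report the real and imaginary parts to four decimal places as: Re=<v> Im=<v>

D^4_{-1,-2}(2.2738,2.7818,0.4554) = e^{-i·-1·2.2738}·d^4_{-1,-2}(2.7818)·e^{-i·-2·0.4554}. Compute d first:
With c≡cos(β/2)=0.178928 and s≡sin(β/2)=0.983862, N=[6·120·2·720]^{1/2}=1018.233765
The bounds max(0,m−m')=0 and min(l+m,l−m')=2 give 3 terms
  k=0: (−1)^1·1018.2338/(240)·0.1789^7·0.9839^1 = -0.000025
  k=1: (−1)^2·1018.2338/(48)·0.1789^5·0.9839^3 = +0.003705
  k=2: (−1)^3·1018.2338/(72)·0.1789^3·0.9839^5 = -0.074682
d^4_{-1,-2}(2.7818) = -0.000025 +0.003705 -0.074682 = -0.071002
Phases: e^{-i·(-1)·2.2738}=-0.646512+0.762904i, e^{-i·(-2)·0.4554}=+0.613114+0.789994i ⇒ D=+0.070936+0.003053i

Re=0.0709 Im=0.0031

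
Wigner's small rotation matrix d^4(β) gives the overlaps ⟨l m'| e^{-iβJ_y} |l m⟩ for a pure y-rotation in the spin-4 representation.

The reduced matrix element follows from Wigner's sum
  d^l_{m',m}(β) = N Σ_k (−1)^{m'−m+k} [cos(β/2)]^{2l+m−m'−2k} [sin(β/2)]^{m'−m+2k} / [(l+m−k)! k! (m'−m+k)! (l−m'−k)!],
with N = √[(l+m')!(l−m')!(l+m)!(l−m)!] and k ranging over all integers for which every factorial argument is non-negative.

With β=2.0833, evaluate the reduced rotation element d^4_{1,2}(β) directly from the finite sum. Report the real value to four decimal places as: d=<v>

d=0.4553

d^4_{1,2}(β=2.0833) via Wigner's sum:
Half-angle: c=0.504797, s=0.863238. N=√(120·6·720·2)=1018.233765
Admissible k: 1..3 (factorial args all ≥0)
  k=1: (−1)^0·1018.2338/(240)·0.5048^7·0.8632^1 = +0.030590
  k=2: (−1)^1·1018.2338/(48)·0.5048^5·0.8632^3 = -0.447281
  k=3: (−1)^2·1018.2338/(72)·0.5048^3·0.8632^5 = +0.872003
d^4_{1,2}(2.0833) = +0.030590 -0.447281 +0.872003 = +0.455312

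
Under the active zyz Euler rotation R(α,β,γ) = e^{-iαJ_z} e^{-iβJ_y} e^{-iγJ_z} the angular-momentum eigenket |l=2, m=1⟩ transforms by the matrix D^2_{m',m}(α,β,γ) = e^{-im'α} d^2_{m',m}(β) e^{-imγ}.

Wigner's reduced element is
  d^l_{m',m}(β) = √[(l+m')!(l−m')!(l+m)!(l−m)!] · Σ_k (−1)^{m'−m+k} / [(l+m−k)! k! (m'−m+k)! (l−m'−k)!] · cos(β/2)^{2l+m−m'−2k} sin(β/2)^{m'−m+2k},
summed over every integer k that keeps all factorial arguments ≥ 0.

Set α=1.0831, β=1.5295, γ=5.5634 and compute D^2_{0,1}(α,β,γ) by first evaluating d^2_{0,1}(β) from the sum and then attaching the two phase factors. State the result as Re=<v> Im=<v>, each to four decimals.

Re=0.0380 Im=0.0333

Split into d^2_{0,1}(β=1.5295) × two z-phases.
With c≡cos(β/2)=0.721555 and s≡sin(β/2)=0.692357, N=[2·2·6·1]^{1/2}=4.898979
k∈{1,2} keeps every argument non-negative
  k=1: (−1)^0·4.8990/(2)·0.7216^3·0.6924^1 = +0.637110
  k=2: (−1)^1·4.8990/(2)·0.7216^1·0.6924^3 = -0.586590
d^2_{0,1}(1.5295) = +0.637110 -0.586590 = +0.050520
Phases: e^{-i·(0)·1.0831}=+1.000000+0.000000i, e^{-i·(1)·5.5634}=+0.751947+0.659223i ⇒ D=+0.037988+0.033304i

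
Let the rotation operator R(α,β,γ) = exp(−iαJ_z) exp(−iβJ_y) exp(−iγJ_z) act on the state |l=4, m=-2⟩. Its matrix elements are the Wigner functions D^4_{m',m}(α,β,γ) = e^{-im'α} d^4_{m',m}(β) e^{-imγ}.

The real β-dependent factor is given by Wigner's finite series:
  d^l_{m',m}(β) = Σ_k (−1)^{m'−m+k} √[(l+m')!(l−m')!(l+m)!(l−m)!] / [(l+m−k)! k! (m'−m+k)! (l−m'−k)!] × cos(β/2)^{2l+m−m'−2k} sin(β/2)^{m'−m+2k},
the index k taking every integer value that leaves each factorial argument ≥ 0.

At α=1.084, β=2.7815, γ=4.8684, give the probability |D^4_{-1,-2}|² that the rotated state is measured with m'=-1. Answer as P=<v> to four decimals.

P=0.0051

Split into d^4_{-1,-2}(β=2.7815) × two z-phases.
With c≡cos(β/2)=0.179075 and s≡sin(β/2)=0.983835, N=[6·120·2·720]^{1/2}=1018.233765
The bounds max(0,m−m')=0 and min(l+m,l−m')=2 give 3 terms
  k=0: (−1)^1·1018.2338/(240)·0.1791^7·0.9838^1 = -0.000025
  k=1: (−1)^2·1018.2338/(48)·0.1791^5·0.9838^3 = +0.003720
  k=2: (−1)^3·1018.2338/(72)·0.1791^3·0.9838^5 = -0.074857
d^4_{-1,-2}(2.7815) = -0.000025 +0.003720 -0.074857 = -0.071162
|D^4_{-1,-2}|² = |d^4_{-1,-2}(β)|² = (-0.071162)² = 0.005064 (the z-rotation phases have unit modulus)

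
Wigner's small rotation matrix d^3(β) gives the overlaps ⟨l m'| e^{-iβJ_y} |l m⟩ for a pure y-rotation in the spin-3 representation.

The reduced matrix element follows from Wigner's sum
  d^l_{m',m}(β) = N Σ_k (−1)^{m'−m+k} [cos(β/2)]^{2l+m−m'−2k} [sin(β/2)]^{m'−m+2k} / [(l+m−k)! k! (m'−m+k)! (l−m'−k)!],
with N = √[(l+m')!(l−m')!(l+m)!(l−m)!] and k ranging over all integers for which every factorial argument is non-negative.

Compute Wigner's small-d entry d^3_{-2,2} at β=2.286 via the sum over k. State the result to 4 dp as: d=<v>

d^3_{-2,2}(β=2.286) via Wigner's sum:
Half-angle: c=0.414867, s=0.909882. N=√(1·120·120·1)=120.000000
k: max(0,(2)−(-2))=4 … min(3+(2),3−(-2))=5
  k=4: (−1)^0·120.0000/(24)·0.4149^2·0.9099^4 = +0.589831
  k=5: (−1)^1·120.0000/(120)·0.4149^0·0.9099^6 = -0.567428
d^3_{-2,2}(2.286) = +0.589831 -0.567428 = +0.022403

d=0.0224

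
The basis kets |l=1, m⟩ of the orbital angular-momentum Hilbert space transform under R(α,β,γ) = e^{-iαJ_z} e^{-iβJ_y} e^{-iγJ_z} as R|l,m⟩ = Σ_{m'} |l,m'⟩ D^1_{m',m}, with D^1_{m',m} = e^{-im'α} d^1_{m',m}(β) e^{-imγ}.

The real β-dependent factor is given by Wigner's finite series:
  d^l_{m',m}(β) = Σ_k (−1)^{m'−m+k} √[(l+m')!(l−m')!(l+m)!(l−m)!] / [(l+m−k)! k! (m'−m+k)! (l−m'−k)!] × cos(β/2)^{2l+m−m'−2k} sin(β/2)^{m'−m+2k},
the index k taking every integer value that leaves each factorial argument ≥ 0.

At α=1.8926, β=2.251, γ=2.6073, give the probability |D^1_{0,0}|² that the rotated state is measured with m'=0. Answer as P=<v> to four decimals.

P=0.3956

First d^1_{0,0}(β=2.251), then the phase factors e^{-i(0)α} and e^{-i(0)γ}:
Half-angle: c=0.430725, s=0.902483. N=√(1·1·1·1)=1.000000
k: max(0,(0)−(0))=0 … min(1+(0),1−(0))=1
  k=0: (−1)^0·1.0000/(1)·0.4307^2·0.9025^0 = +0.185524
  k=1: (−1)^1·1.0000/(1)·0.4307^0·0.9025^2 = -0.814476
d^1_{0,0}(2.251) = +0.185524 -0.814476 = -0.628951
|D^1_{0,0}|² = |d^1_{0,0}(β)|² = (-0.628951)² = 0.395580 (the z-rotation phases have unit modulus)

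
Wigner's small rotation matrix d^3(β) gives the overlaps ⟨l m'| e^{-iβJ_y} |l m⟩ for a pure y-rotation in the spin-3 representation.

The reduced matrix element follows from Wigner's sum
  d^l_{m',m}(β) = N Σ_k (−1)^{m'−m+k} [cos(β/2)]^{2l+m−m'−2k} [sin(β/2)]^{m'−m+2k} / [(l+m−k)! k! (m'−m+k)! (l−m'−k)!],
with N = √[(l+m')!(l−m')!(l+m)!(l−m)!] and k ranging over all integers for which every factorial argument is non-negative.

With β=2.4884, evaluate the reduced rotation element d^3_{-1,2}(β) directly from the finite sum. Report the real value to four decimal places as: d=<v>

d^3_{-1,2}(β=2.4884) via Wigner's sum:
With c≡cos(β/2)=0.320821 and s≡sin(β/2)=0.947140, N=[2·24·120·1]^{1/2}=75.894664
The bounds max(0,m−m')=3 and min(l+m,l−m')=4 give 2 terms
  k=3: (−1)^0·75.8947/(12)·0.3208^3·0.9471^3 = +0.177444
  k=4: (−1)^1·75.8947/(24)·0.3208^1·0.9471^5 = -0.773274
d^3_{-1,2}(2.4884) = +0.177444 -0.773274 = -0.595830

d=-0.5958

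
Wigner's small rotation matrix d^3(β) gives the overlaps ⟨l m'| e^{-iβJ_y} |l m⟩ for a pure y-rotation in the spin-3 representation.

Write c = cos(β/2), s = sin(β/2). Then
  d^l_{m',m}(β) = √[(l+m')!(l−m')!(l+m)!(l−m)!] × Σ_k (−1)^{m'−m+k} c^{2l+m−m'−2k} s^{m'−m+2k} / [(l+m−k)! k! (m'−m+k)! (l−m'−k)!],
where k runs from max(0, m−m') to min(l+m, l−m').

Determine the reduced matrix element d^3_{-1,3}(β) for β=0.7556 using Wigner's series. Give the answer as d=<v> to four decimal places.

d^3_{-1,3}(β=0.7556) via Wigner's sum:
With c≡cos(β/2)=0.929478 and s≡sin(β/2)=0.368877, N=[2·24·720·1]^{1/2}=185.903201
The bounds max(0,m−m')=4 and min(l+m,l−m')=4 give 1 term
  k=4: (−1)^0·185.9032/(48)·0.9295^2·0.3689^4 = +0.061951
d^3_{-1,3}(0.7556) = +0.061951

d=0.0620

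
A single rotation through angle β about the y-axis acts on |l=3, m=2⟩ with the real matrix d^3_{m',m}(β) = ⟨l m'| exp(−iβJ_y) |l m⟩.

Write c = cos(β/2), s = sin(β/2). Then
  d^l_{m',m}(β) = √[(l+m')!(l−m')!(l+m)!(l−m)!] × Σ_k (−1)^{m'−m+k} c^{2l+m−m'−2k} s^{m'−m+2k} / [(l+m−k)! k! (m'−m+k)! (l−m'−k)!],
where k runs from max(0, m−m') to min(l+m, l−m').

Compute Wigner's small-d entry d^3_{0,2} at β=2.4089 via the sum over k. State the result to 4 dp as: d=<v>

d=-0.4554

d^3_{0,2}(β=2.4089) via Wigner's sum:
Half-angle: c=0.358207, s=0.933642. N=√(6·6·120·1)=65.726707
k: max(0,(2)−(0))=2 … min(3+(2),3−(0))=3
  k=2: (−1)^0·65.7267/(12)·0.3582^4·0.9336^2 = +0.078606
  k=3: (−1)^1·65.7267/(12)·0.3582^2·0.9336^4 = -0.534011
d^3_{0,2}(2.4089) = +0.078606 -0.534011 = -0.455405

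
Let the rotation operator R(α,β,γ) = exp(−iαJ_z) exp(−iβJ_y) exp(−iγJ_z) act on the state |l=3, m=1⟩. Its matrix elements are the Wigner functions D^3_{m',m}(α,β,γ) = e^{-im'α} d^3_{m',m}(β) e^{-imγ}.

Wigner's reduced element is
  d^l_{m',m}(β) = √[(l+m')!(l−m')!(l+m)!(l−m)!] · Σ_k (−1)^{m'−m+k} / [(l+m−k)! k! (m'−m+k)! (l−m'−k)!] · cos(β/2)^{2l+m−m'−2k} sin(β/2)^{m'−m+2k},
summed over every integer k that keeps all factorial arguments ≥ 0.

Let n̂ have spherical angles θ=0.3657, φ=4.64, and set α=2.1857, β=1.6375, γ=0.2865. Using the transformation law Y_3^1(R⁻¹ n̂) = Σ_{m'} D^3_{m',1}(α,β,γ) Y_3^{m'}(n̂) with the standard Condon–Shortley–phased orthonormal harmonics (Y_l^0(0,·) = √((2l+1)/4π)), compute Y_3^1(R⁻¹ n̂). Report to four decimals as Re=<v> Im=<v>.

Re=-0.1125 Im=0.0659

Need the full column D^3_{m',1} for m'=−3..3 at α=2.1857, β=1.6375, γ=0.2865.
cos(β/2)=0.683135, sin(β/2)=0.730292
d^3_{-3,1}: single k=4 term ⇒ +0.514098;  D = +0.514057-0.006470i
d^3_{-2,1}: k∈[3..4] ⇒ +0.785307 -0.448736 = +0.336571;  D = -0.197606-0.272456i
d^3_{-1,1}: k∈[2..4] ⇒ +0.696899 -1.061915 +0.151698 = -0.213318;  D = +0.068802-0.201918i
d^3_{0,1}: k∈[1..3] ⇒ +0.376373 -1.290391 +0.491565 = -0.422452;  D = -0.405233+0.119384i
d^3_{1,1}: k∈[0..2] ⇒ +0.101634 -0.929199 +0.796436 = -0.031129;  D = +0.024411+0.019316i
d^3_{2,1}: k∈[0..1] ⇒ -0.343580 +0.785307 = +0.441726;  D = -0.024057+0.441071i
d^3_{3,1}: single k=0 term ⇒ +0.449847;  D = +0.381036-0.239110i
Y_3^{m'}(θ=0.3657,φ=4.64) and Σ D·Y over m':
  (+0.5141-0.0065i)·(+0.0041-0.0186i)  (-0.1976-0.2725i)·(-0.1208-0.0176i)  (+0.0688-0.2019i)·(-0.0281+0.3874i)  (-0.4052+0.1194i)·(+0.4742+0.0000i)  (+0.0244+0.0193i)·(+0.0281+0.3874i)  (-0.0241+0.4411i)·(-0.1208+0.0176i)  (+0.3810-0.2391i)·(-0.0041-0.0186i)
Y_3^1(R⁻¹ n̂) = -0.112483+0.065901i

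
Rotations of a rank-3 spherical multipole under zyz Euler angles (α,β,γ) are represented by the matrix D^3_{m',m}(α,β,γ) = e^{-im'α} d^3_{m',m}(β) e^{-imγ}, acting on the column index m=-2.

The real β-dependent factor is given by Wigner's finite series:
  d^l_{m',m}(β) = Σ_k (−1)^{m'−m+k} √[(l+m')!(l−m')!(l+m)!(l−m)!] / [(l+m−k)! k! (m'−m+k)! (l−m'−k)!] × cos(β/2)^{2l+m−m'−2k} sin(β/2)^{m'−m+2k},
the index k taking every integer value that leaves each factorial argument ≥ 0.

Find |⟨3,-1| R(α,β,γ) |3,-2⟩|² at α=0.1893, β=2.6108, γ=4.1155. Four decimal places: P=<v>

D^3_{-1,-2}(0.1893,2.6108,4.1155) = e^{-i·-1·0.1893}·d^3_{-1,-2}(2.6108)·e^{-i·-2·4.1155}. Compute d first:
With c≡cos(β/2)=0.262292 and s≡sin(β/2)=0.964989, N=[2·24·1·120]^{1/2}=75.894664
k∈{0,1} keeps every argument non-negative
  k=0: (−1)^1·75.8947/(24)·0.2623^5·0.9650^1 = -0.003788
  k=1: (−1)^2·75.8947/(12)·0.2623^3·0.9650^3 = +0.102553
d^3_{-1,-2}(2.6108) = -0.003788 +0.102553 = +0.098765
|D^3_{-1,-2}|² = |d^3_{-1,-2}(β)|² = (+0.098765)² = 0.009755 (the z-rotation phases have unit modulus)

P=0.0098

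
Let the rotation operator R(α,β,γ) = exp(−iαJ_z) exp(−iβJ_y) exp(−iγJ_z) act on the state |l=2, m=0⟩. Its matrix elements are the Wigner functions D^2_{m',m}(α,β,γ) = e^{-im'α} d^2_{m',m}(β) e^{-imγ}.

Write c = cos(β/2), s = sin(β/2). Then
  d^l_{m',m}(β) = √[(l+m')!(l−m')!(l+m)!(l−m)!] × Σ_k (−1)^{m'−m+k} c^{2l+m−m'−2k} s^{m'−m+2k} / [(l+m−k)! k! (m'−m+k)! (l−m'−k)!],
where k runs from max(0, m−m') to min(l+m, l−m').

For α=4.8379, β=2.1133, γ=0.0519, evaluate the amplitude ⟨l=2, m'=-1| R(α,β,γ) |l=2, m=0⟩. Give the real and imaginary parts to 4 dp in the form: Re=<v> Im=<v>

First d^2_{-1,0}(β=2.1133), then the phase factors e^{-i(-1)α} and e^{-i(0)γ}:
Half-angle: c=0.491792, s=0.870713. N=√(1·6·2·2)=4.898979
Admissible k: 1..2 (factorial args all ≥0)
  k=1: (−1)^0·4.8990/(2)·0.4918^3·0.8707^1 = +0.253685
  k=2: (−1)^1·4.8990/(2)·0.4918^1·0.8707^3 = -0.795210
d^2_{-1,0}(2.1133) = +0.253685 -0.795210 = -0.541525
D = (+0.125182-0.992134i)·(-0.541525)·(+1.000000+0.000000i) = -0.067789+0.537265i

Re=-0.0678 Im=0.5373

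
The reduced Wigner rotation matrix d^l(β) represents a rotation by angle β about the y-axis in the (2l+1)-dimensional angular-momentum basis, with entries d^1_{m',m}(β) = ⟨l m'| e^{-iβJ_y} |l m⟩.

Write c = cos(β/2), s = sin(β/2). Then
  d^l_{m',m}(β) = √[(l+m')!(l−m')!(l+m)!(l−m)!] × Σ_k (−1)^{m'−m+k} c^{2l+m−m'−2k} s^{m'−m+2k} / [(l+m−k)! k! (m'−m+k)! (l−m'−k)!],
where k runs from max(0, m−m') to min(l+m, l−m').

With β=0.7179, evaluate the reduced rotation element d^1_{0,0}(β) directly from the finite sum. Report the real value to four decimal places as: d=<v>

d^1_{0,0}(β=0.7179) via Wigner's sum:
Half-angle: c=0.936266, s=0.351291. N=√(1·1·1·1)=1.000000
Admissible k: 0..1 (factorial args all ≥0)
  k=0: (−1)^0·1.0000/(1)·0.9363^2·0.3513^0 = +0.876594
  k=1: (−1)^1·1.0000/(1)·0.9363^0·0.3513^2 = -0.123406
d^1_{0,0}(0.7179) = +0.876594 -0.123406 = +0.753189

d=0.7532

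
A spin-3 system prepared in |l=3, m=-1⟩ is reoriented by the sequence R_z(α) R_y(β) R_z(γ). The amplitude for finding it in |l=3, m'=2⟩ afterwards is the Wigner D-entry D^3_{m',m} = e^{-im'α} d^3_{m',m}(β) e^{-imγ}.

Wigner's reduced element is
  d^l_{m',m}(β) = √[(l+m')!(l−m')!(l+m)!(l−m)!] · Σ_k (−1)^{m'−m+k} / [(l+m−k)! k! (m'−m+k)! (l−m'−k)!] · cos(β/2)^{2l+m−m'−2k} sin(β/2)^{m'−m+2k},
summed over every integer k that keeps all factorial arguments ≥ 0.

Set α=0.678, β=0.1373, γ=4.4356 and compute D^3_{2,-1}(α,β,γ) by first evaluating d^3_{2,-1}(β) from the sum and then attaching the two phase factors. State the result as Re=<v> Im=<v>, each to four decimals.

Re=0.0020 Im=-0.0001

D^3_{2,-1}(0.678,0.1373,4.4356) = e^{-i·2·0.678}·d^3_{2,-1}(0.1373)·e^{-i·-1·4.4356}. Compute d first:
Half-angle: c=0.997645, s=0.068596. N=√(120·1·2·24)=75.894664
The bounds max(0,m−m')=0 and min(l+m,l−m')=1 give 2 terms
  k=0: (−1)^3·75.8947/(12)·0.9976^3·0.0686^3 = -0.002027
  k=1: (−1)^4·75.8947/(24)·0.9976^1·0.0686^5 = +0.000005
d^3_{2,-1}(0.1373) = -0.002027 +0.000005 = -0.002022
D = (+0.213148-0.977020i)·(-0.002022)·(-0.273268-0.961938i) = +0.002018-0.000125i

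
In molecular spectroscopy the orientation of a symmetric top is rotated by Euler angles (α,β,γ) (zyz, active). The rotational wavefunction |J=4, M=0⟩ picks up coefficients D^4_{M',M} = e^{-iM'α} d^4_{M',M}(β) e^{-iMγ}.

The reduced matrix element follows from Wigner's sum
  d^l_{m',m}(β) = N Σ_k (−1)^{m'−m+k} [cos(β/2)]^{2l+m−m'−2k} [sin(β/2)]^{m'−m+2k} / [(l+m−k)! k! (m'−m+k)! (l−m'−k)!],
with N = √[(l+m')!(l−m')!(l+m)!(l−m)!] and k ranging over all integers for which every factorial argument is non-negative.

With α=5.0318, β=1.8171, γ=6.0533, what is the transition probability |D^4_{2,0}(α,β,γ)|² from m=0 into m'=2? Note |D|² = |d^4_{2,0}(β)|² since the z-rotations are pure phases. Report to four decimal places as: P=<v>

P=0.0471

D^4_{2,0}(5.0318,1.8171,6.0533) = e^{-i·2·5.0318}·d^4_{2,0}(1.8171)·e^{-i·0·6.0533}. Compute d first:
c=cos(1.8171/2)=0.614890, s=sin(1.8171/2)=0.788613; N=√[720·2·24·24]=910.735966
Admissible k: 0..2 (factorial args all ≥0)
  k=0: (−1)^2·910.7360/(96)·0.6149^6·0.7886^2 = +0.318884
  k=1: (−1)^3·910.7360/(36)·0.6149^4·0.7886^4 = -1.398734
  k=2: (−1)^4·910.7360/(96)·0.6149^2·0.7886^6 = +0.862779
d^4_{2,0}(1.8171) = +0.318884 -1.398734 +0.862779 = -0.217071
|D^4_{2,0}|² = |d^4_{2,0}(β)|² = (-0.217071)² = 0.047120 (the z-rotation phases have unit modulus)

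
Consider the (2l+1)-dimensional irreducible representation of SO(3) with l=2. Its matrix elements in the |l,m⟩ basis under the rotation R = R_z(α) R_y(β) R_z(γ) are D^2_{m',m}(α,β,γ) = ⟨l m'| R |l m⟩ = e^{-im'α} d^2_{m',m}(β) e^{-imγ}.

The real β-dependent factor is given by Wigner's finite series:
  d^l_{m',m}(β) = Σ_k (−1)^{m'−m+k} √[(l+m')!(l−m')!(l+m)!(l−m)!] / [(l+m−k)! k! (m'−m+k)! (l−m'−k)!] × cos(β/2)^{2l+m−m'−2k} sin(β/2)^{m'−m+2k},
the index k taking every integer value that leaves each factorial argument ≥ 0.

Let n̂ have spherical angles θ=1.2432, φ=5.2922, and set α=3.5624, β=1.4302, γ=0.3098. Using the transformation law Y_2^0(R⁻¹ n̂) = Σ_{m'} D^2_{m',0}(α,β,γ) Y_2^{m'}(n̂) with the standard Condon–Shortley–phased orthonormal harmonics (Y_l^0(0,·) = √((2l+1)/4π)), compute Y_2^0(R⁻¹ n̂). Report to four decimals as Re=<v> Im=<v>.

Re=-0.3053 Im=0.0000

Need the full column D^2_{m',0} for m'=−2..2 at α=3.5624, β=1.4302, γ=0.3098.
cos(β/2)=0.755028, sin(β/2)=0.655693
d^2_{-2,0}: single k=2 term ⇒ +0.600347;  D = +0.399987+0.447691i
d^2_{-1,0}: k∈[1..2] ⇒ +0.691297 -0.521363 = +0.169934;  D = -0.155109-0.069418i
d^2_{0,0}: k∈[0..2] ⇒ +0.324976 -0.980363 +0.184843 = -0.470544;  D = -0.470544+0.000000i
d^2_{1,0}: k∈[0..1] ⇒ -0.691297 +0.521363 = -0.169934;  D = +0.155109-0.069418i
d^2_{2,0}: single k=0 term ⇒ +0.600347;  D = +0.399987-0.447691i
Y_2^{m'}(θ=1.2432,φ=5.2922) and Σ D·Y over m':
  (+0.4000+0.4477i)·(-0.1384+0.3174i)  (-0.1551-0.0694i)·(+0.1289+0.1969i)  (-0.4705+0.0000i)·(-0.2174+0.0000i)  (+0.1551-0.0694i)·(-0.1289+0.1969i)  (+0.4000-0.4477i)·(-0.1384-0.3174i)
Y_2^0(R⁻¹ n̂) = -0.305286+0.000000i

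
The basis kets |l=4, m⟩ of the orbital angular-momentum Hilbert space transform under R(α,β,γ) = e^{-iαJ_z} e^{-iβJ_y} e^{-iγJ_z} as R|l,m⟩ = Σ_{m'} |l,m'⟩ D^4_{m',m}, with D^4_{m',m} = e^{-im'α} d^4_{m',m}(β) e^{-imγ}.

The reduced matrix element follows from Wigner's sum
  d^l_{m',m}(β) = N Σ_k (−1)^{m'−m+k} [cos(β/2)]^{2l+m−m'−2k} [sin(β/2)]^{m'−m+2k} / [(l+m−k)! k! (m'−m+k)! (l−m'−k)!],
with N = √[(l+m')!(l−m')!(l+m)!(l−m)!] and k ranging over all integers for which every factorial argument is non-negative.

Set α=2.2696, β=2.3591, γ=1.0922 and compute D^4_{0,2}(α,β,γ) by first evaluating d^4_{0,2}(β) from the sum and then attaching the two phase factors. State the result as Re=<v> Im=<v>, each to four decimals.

Split into d^4_{0,2}(β=2.3591) × two z-phases.
c=cos(2.3591/2)=0.381341, s=sin(2.3591/2)=0.924435; N=√[24·24·720·2]=910.735966
k: max(0,(2)−(0))=2 … min(4+(2),4−(0))=4
  k=2: (−1)^0·910.7360/(96)·0.3813^6·0.9244^2 = +0.024932
  k=3: (−1)^1·910.7360/(36)·0.3813^4·0.9244^4 = -0.390704
  k=4: (−1)^2·910.7360/(96)·0.3813^2·0.9244^6 = +0.861003
d^4_{0,2}(2.3591) = +0.024932 -0.390704 +0.861003 = +0.495231
D = (+1.000000+0.000000i)·(+0.495231)·(-0.575817-0.817578i) = -0.285163-0.404890i

Re=-0.2852 Im=-0.4049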